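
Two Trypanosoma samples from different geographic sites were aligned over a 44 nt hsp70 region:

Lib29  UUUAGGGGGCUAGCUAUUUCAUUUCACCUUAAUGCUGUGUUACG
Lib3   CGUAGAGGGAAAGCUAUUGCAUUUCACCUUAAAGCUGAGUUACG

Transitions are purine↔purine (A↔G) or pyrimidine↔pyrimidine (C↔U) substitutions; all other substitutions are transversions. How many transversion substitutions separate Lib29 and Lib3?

6

The sequences differ at positions 1 (U/C, transition), 2 (U/G, transversion), 6 (G/A, transition), 10 (C/A, transversion), 11 (U/A, transversion), 19 (U/G, transversion), 33 (U/A, transversion), 38 (U/A, transversion).
Of the 8 differences, 2 transitions and 6 transversions, so the answer is 6.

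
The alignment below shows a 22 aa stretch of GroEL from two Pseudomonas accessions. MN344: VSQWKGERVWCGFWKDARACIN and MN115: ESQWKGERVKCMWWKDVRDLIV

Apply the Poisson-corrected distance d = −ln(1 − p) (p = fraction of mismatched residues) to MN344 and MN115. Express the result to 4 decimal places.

Mismatches occur at site 1 (V↔E), site 10 (W↔K), site 12 (G↔M), site 13 (F↔W), site 17 (A↔V), site 19 (A↔D), site 20 (C↔L), site 22 (N↔V).
p = 8/22 = 0.363636.
d = −ln(1 − 0.363636) = −ln(0.636364) = 0.4520.

0.4520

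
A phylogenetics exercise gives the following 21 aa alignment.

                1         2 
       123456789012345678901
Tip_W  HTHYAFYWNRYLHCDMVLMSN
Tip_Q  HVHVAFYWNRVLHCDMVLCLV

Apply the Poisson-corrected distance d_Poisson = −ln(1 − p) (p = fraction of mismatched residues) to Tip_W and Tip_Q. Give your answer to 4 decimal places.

0.3365

Differing sites — 2:T/V; 4:Y/V; 11:Y/V; 19:M/C; 20:S/L; 21:N/V.
p = 6/21 = 0.285714.
d = −ln(1 − 0.285714) = −ln(0.714286) = 0.3365.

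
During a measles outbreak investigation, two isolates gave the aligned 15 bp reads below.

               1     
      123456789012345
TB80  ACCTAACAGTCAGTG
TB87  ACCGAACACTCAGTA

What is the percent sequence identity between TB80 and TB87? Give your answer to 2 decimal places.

The sequences differ at positions 4 (T/G), 9 (G/C), 15 (G/A).
12 of the 15 sites match, so the percent identity is 12/15 × 100 = 80.00%.

80.00%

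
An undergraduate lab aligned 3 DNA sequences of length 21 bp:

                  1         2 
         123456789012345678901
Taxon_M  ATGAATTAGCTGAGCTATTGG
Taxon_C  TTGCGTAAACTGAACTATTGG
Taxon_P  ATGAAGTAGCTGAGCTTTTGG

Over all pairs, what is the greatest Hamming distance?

8

Pairwise Hamming distances:
  Taxon_M vs Taxon_C: 6
  Taxon_M vs Taxon_P: 2
  Taxon_C vs Taxon_P: 8
The largest is 8, between Taxon_C and Taxon_P.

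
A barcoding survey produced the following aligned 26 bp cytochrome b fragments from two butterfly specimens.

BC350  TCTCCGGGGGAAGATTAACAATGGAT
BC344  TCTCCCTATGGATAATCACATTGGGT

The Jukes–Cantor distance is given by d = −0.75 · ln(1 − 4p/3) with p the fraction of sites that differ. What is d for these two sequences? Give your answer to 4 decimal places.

0.5393

Differing sites — 6:G/C; 7:G/T; 8:G/A; 9:G/T; 11:A/G; 13:G/T; 15:T/A; 17:A/C; 21:A/T; 25:A/G.
p = 10/26 = 0.384615.
d = −0.75 · ln(1 − (4/3)·0.384615) = −0.75 · ln(0.487180) = −0.75 · (-0.719122) = 0.5393.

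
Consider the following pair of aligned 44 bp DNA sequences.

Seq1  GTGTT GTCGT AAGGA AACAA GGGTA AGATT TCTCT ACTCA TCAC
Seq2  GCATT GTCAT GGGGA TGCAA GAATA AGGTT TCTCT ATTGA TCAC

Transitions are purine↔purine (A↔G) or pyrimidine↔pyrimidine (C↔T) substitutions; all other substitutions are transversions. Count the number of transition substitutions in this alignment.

Mismatches occur at site 2 (T→C, transition), site 3 (G→A, transition), site 9 (G→A, transition), site 11 (A→G, transition), site 12 (A→G, transition), site 16 (A→T, transversion), site 17 (A→G, transition), site 22 (G→A, transition), site 23 (G→A, transition), site 28 (A→G, transition), site 37 (C→T, transition), site 39 (C→G, transversion).
Of the 12 differences, 10 transitions and 2 transversions, so the answer is 10.

10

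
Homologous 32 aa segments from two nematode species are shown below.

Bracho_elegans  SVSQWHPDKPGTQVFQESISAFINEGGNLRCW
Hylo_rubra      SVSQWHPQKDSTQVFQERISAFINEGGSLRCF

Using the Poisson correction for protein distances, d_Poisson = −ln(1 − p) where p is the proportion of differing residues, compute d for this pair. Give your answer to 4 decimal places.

0.2076

Differing sites — 8:D/Q; 10:P/D; 11:G/S; 18:S/R; 28:N/S; 32:W/F.
p = 6/32 = 0.187500.
d = −ln(1 − 0.187500) = −ln(0.812500) = 0.2076.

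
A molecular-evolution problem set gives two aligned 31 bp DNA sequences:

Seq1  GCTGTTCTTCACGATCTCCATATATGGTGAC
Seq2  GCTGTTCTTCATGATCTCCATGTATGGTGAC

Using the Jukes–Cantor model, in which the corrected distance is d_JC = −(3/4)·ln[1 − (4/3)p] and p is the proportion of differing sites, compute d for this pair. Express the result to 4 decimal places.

Differing sites — 12:C/T; 22:A/G.
p = 2/31 = 0.064516.
d = −0.75 · ln(1 − (4/3)·0.064516) = −0.75 · ln(0.913979) = −0.75 · (-0.089948) = 0.0675.

0.0675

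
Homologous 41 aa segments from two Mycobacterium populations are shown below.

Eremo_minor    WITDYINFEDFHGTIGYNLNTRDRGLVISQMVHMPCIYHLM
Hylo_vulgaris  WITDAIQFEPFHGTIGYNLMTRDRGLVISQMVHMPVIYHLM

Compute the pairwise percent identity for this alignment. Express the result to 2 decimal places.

87.80%

The sequences differ at positions 5 (Y/A), 7 (N/Q), 10 (D/P), 20 (N/M), 36 (C/V).
36 of the 41 sites match, so the percent identity is 36/41 × 100 = 87.80%.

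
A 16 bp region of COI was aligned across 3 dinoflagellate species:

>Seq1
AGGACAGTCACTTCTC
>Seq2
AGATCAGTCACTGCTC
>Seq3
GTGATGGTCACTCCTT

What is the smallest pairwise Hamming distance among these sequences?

3

Pairwise Hamming distances:
  Seq1 vs Seq2: 3
  Seq1 vs Seq3: 6
  Seq2 vs Seq3: 8
The smallest is 3, between Seq1 and Seq2.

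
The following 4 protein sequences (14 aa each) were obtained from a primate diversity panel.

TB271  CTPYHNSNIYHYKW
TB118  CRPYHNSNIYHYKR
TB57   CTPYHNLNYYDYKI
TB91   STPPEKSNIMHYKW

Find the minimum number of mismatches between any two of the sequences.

2

Pairwise Hamming distances:
  TB271 vs TB118: 2
  TB271 vs TB57: 4
  TB271 vs TB91: 5
  TB118 vs TB57: 5
  TB118 vs TB91: 7
  TB57 vs TB91: 9
The smallest is 2, between TB271 and TB118.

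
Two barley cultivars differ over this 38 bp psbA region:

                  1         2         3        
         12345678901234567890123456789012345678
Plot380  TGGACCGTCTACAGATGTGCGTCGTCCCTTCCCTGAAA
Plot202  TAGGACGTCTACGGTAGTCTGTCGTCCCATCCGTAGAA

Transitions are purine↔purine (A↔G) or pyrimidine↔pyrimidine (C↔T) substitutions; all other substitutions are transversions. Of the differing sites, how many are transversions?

The sequences differ at positions 2 (G/A, transition), 4 (A/G, transition), 5 (C/A, transversion), 13 (A/G, transition), 15 (A/T, transversion), 16 (T/A, transversion), 19 (G/C, transversion), 20 (C/T, transition), 29 (T/A, transversion), 33 (C/G, transversion), 35 (G/A, transition), 36 (A/G, transition).
Of the 12 differences, 6 transitions and 6 transversions, so the answer is 6.

6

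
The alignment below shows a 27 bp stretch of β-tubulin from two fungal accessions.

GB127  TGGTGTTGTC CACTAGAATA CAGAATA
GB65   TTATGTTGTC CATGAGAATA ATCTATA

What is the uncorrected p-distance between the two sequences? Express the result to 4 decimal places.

0.2963

The sequences differ at positions 2 (G/T), 3 (G/A), 13 (C/T), 14 (T/G), 21 (C/A), 22 (A/T), 23 (G/C), 24 (A/T).
There are 8 differences over 27 sites, so p = 8/27 = 0.2963.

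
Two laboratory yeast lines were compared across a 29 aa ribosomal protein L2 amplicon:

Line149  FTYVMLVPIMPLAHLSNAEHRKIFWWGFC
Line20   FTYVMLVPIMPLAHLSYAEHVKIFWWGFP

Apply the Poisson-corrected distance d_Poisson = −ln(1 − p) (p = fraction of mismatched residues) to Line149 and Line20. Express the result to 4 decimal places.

Mismatches occur at site 17 (N→Y), site 21 (R→V), site 29 (C→P).
p = 3/29 = 0.103448.
d = −ln(1 − 0.103448) = −ln(0.896552) = 0.1092.

0.1092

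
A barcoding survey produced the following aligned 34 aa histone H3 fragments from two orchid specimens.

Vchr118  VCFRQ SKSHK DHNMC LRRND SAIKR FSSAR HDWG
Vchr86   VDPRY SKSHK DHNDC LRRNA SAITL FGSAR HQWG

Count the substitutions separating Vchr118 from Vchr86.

Mismatches occur at site 2 (C↔D), site 3 (F↔P), site 5 (Q↔Y), site 14 (M↔D), site 20 (D↔A), site 24 (K↔T), site 25 (R↔L), site 27 (S↔G), site 32 (D↔Q).
That gives 9 mismatches out of 34 aligned sites, so the Hamming distance is 9.

9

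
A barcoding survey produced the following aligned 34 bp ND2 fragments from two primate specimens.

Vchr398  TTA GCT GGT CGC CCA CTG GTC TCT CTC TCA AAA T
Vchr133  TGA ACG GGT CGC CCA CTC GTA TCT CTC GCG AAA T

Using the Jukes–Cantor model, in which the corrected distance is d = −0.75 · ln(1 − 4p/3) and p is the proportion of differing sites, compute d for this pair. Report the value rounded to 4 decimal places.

0.2407

The sequences differ at positions 2 (T/G), 4 (G/A), 6 (T/G), 18 (G/C), 21 (C/A), 28 (T/G), 30 (A/G).
p = 7/34 = 0.205882.
d = −0.75 · ln(1 − (4/3)·0.205882) = −0.75 · ln(0.725491) = −0.75 · (-0.320907) = 0.2407.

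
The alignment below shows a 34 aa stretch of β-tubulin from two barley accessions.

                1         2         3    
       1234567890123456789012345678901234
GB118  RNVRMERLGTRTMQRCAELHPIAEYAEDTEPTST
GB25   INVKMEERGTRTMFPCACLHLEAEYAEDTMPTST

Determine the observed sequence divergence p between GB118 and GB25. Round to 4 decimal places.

Mismatches occur at site 1 (R→I), site 4 (R→K), site 7 (R→E), site 8 (L→R), site 14 (Q→F), site 15 (R→P), site 18 (E→C), site 21 (P→L), site 22 (I→E), site 30 (E→M).
There are 10 differences over 34 sites, so p = 10/34 = 0.2941.

0.2941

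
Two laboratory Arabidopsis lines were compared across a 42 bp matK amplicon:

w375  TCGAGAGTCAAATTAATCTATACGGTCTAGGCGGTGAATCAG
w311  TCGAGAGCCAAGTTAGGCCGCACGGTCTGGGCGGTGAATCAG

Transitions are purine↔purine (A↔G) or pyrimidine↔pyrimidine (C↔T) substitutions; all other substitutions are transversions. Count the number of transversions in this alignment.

Differing sites — 8:T/C (Ti); 12:A/G (Ti); 16:A/G (Ti); 17:T/G (Tv); 19:T/C (Ti); 20:A/G (Ti); 21:T/C (Ti); 29:A/G (Ti).
Of the 8 differences, 7 transitions and 1 transversion, so the answer is 1.

1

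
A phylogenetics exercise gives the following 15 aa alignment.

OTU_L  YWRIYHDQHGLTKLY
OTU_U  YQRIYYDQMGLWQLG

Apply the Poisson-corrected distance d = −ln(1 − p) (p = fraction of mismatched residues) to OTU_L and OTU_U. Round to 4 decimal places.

Mismatches occur at site 2 (W→Q), site 6 (H→Y), site 9 (H→M), site 12 (T→W), site 13 (K→Q), site 15 (Y→G).
p = 6/15 = 0.400000.
d = −ln(1 − 0.400000) = −ln(0.600000) = 0.5108.

0.5108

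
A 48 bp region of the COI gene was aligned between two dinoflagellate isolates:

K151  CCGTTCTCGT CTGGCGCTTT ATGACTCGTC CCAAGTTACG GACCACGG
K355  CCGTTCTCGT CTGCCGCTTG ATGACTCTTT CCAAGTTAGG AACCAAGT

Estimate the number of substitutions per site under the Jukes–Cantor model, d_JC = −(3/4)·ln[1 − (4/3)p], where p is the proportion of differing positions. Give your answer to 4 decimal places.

0.1885

Differing sites — 14:G/C; 20:T/G; 28:G/T; 30:C/T; 39:C/G; 41:G/A; 46:C/A; 48:G/T.
p = 8/48 = 0.166667.
d = −0.75 · ln(1 − (4/3)·0.166667) = −0.75 · ln(0.777777) = −0.75 · (-0.251315) = 0.1885.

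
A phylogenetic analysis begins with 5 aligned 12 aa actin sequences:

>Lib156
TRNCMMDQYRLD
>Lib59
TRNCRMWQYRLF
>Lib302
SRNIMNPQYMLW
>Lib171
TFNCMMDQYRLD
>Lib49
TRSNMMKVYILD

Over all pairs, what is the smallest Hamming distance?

Pairwise Hamming distances:
  Lib156 vs Lib59: 3
  Lib156 vs Lib302: 6
  Lib156 vs Lib171: 1
  Lib156 vs Lib49: 5
  Lib59 vs Lib302: 7
  Lib59 vs Lib171: 4
  Lib59 vs Lib49: 7
  Lib302 vs Lib171: 7
  Lib302 vs Lib49: 8
  Lib171 vs Lib49: 6
The smallest is 1, between Lib156 and Lib171.

1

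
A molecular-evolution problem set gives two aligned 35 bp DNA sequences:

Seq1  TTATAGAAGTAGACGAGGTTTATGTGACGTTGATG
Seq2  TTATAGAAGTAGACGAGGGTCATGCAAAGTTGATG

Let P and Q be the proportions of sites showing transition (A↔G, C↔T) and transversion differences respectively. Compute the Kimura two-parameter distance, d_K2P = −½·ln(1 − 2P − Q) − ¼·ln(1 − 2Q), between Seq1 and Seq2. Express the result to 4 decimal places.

0.1601

Mismatches occur at site 19 (T/G, transversion), site 21 (T/C, transition), site 25 (T/C, transition), site 26 (G/A, transition), site 28 (C/A, transversion).
Of the 5 differences, 3 transitions and 2 transversions over 35 sites: P = 3/35 = 0.085714, Q = 2/35 = 0.057143.
d = −0.5·ln(0.771429) − 0.25·ln(0.885714) = −0.5·(-0.259511) − 0.25·(-0.121361) = 0.1601.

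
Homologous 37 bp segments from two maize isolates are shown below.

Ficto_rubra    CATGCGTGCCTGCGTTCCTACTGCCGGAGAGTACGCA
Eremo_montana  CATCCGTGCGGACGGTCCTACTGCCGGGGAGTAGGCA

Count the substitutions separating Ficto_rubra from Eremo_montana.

The sequences differ at positions 4 (G/C), 10 (C/G), 11 (T/G), 12 (G/A), 15 (T/G), 28 (A/G), 34 (C/G).
That gives 7 mismatches out of 37 aligned sites, so the Hamming distance is 7.

7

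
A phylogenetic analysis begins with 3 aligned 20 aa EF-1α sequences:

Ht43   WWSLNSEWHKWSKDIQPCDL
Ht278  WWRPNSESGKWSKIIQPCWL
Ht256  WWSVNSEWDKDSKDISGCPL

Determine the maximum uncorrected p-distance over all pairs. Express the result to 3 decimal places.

Pairwise Hamming distances:
  Ht43 vs Ht278: 6
  Ht43 vs Ht256: 6
  Ht278 vs Ht256: 9
The largest is 9 mismatches, between Ht278 and Ht256; p = 9/20 = 0.450.

0.450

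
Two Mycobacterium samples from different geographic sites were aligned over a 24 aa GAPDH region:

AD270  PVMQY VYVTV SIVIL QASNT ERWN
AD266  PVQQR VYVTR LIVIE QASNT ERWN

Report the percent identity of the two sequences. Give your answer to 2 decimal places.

79.17%

The sequences differ at positions 3 (M/Q), 5 (Y/R), 10 (V/R), 11 (S/L), 15 (L/E).
19 of the 24 sites match, so the percent identity is 19/24 × 100 = 79.17%.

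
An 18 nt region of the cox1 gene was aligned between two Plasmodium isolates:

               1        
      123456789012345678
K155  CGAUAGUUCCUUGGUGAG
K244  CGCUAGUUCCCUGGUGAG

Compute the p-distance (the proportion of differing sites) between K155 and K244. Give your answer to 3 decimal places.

0.111

Differing sites — 3:A/C; 11:U/C.
There are 2 differences over 18 sites, so p = 2/18 = 0.111.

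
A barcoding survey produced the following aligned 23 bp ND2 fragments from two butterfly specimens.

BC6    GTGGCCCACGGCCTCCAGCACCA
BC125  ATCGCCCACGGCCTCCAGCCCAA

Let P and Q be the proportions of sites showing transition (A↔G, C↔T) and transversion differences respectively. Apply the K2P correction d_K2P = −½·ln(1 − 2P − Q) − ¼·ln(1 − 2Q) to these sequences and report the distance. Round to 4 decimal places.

0.1981

The sequences differ at positions 1 (G/A, transition), 3 (G/C, transversion), 20 (A/C, transversion), 22 (C/A, transversion).
Of the 4 differences, 1 transition and 3 transversions over 23 sites: P = 1/23 = 0.043478, Q = 3/23 = 0.130435.
d = −0.5·ln(0.782609) − 0.25·ln(0.739130) = −0.5·(-0.245122) − 0.25·(-0.302281) = 0.1981.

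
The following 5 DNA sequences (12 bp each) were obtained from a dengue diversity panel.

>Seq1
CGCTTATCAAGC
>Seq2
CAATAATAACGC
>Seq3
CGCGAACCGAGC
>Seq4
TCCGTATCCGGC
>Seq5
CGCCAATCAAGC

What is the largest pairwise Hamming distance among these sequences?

8

Pairwise Hamming distances:
  Seq1 vs Seq2: 5
  Seq1 vs Seq3: 4
  Seq1 vs Seq4: 5
  Seq1 vs Seq5: 2
  Seq2 vs Seq3: 7
  Seq2 vs Seq4: 8
  Seq2 vs Seq5: 5
  Seq3 vs Seq4: 6
  Seq3 vs Seq5: 3
  Seq4 vs Seq5: 6
The largest is 8, between Seq2 and Seq4.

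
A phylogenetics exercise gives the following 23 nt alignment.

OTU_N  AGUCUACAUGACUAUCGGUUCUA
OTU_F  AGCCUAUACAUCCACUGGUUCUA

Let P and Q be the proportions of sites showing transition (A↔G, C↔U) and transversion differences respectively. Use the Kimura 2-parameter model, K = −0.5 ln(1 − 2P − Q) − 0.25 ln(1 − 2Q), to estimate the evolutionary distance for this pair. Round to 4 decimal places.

0.5508

Differing sites — 3:U/C (Ti); 7:C/U (Ti); 9:U/C (Ti); 10:G/A (Ti); 11:A/U (Tv); 13:U/C (Ti); 15:U/C (Ti); 16:C/U (Ti).
Of the 8 differences, 7 transitions and 1 transversion over 23 sites: P = 7/23 = 0.304348, Q = 1/23 = 0.043478.
d = −0.5·ln(0.347826) − 0.25·ln(0.913044) = −0.5·(-1.056053) − 0.25·(-0.090971) = 0.5508.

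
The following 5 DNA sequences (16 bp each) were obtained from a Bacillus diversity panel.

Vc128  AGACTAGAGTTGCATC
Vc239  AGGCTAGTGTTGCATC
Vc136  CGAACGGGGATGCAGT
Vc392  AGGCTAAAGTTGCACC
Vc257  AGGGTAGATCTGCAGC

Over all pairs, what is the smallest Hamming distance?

Pairwise Hamming distances:
  Vc128 vs Vc239: 2
  Vc128 vs Vc136: 8
  Vc128 vs Vc392: 3
  Vc128 vs Vc257: 5
  Vc239 vs Vc136: 9
  Vc239 vs Vc392: 3
  Vc239 vs Vc257: 5
  Vc136 vs Vc392: 10
  Vc136 vs Vc257: 9
  Vc392 vs Vc257: 5
The smallest is 2, between Vc128 and Vc239.

2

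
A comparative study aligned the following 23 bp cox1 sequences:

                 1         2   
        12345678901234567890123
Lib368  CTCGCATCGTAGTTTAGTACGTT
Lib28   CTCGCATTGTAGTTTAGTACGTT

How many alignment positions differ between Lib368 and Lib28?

Differing sites — 8:C/T.
That gives 1 mismatch out of 23 aligned sites, so the Hamming distance is 1.

1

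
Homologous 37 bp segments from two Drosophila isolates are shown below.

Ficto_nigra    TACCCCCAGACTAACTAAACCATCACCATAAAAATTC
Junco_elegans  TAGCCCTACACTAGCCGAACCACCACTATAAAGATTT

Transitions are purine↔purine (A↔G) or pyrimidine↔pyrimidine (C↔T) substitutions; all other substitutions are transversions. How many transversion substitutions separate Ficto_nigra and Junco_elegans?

Differing sites — 3:C/G (Tv); 7:C/T (Ti); 9:G/C (Tv); 14:A/G (Ti); 16:T/C (Ti); 17:A/G (Ti); 23:T/C (Ti); 27:C/T (Ti); 33:A/G (Ti); 37:C/T (Ti).
Of the 10 differences, 8 transitions and 2 transversions, so the answer is 2.

2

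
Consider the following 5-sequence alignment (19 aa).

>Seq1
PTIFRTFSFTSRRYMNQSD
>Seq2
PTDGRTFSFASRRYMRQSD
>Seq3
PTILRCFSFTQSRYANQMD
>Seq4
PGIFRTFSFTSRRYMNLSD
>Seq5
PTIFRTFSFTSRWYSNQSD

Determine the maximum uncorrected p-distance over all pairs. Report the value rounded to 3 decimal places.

0.474

Pairwise Hamming distances:
  Seq1 vs Seq2: 4
  Seq1 vs Seq3: 6
  Seq1 vs Seq4: 2
  Seq1 vs Seq5: 2
  Seq2 vs Seq3: 9
  Seq2 vs Seq4: 6
  Seq2 vs Seq5: 6
  Seq3 vs Seq4: 8
  Seq3 vs Seq5: 7
  Seq4 vs Seq5: 4
The largest is 9 mismatches, between Seq2 and Seq3; p = 9/19 = 0.474.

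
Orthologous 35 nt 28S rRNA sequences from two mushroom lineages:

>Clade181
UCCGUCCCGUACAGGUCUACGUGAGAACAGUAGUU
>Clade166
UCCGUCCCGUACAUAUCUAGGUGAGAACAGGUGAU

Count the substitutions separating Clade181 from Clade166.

Differing sites — 14:G/U; 15:G/A; 20:C/G; 31:U/G; 32:A/U; 34:U/A.
That gives 6 mismatches out of 35 aligned sites, so the Hamming distance is 6.

6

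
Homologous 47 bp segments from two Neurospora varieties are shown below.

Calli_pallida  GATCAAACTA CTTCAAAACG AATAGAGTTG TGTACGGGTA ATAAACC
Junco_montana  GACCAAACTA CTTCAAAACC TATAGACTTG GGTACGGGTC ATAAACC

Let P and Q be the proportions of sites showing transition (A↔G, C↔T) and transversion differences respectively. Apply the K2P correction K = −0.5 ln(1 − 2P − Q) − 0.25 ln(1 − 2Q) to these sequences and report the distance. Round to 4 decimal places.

Differing sites — 3:T/C (Ti); 20:G/C (Tv); 21:A/T (Tv); 27:G/C (Tv); 31:T/G (Tv); 40:A/C (Tv).
Of the 6 differences, 1 transition and 5 transversions over 47 sites: P = 1/47 = 0.021277, Q = 5/47 = 0.106383.
d = −0.5·ln(0.851063) − 0.25·ln(0.787234) = −0.5·(-0.161269) − 0.25·(-0.239230) = 0.1404.

0.1404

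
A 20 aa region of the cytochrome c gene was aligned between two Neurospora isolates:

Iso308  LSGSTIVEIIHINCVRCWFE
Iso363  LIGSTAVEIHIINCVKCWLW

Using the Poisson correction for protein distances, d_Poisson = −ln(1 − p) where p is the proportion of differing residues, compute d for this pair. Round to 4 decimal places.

0.4308

Differing sites — 2:S/I; 6:I/A; 10:I/H; 11:H/I; 16:R/K; 19:F/L; 20:E/W.
p = 7/20 = 0.350000.
d = −ln(1 − 0.350000) = −ln(0.650000) = 0.4308.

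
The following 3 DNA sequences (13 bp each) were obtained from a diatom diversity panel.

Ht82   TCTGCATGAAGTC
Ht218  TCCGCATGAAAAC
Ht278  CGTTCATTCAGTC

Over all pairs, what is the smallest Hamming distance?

Pairwise Hamming distances:
  Ht82 vs Ht218: 3
  Ht82 vs Ht278: 5
  Ht218 vs Ht278: 8
The smallest is 3, between Ht82 and Ht218.

3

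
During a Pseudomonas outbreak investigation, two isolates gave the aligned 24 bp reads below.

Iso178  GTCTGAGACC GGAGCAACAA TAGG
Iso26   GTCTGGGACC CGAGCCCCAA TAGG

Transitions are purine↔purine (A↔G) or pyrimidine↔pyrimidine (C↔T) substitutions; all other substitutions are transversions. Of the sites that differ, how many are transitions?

Mismatches occur at site 6 (A/G, transition), site 11 (G/C, transversion), site 16 (A/C, transversion), site 17 (A/C, transversion).
Of the 4 differences, 1 transition and 3 transversions, so the answer is 1.

1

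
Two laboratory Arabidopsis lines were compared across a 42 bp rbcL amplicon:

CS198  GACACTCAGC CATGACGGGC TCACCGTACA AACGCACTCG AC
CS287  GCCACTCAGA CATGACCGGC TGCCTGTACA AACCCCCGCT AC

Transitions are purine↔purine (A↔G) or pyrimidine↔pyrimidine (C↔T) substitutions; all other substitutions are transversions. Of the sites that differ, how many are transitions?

The sequences differ at positions 2 (A/C, transversion), 10 (C/A, transversion), 17 (G/C, transversion), 22 (C/G, transversion), 23 (A/C, transversion), 25 (C/T, transition), 34 (G/C, transversion), 36 (A/C, transversion), 38 (T/G, transversion), 40 (G/T, transversion).
Of the 10 differences, 1 transition and 9 transversions, so the answer is 1.

1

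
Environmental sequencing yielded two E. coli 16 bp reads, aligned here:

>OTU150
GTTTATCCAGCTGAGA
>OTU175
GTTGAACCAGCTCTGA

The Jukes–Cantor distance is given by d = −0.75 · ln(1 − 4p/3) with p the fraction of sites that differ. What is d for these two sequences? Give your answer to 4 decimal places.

The sequences differ at positions 4 (T/G), 6 (T/A), 13 (G/C), 14 (A/T).
p = 4/16 = 0.250000.
d = −0.75 · ln(1 − (4/3)·0.250000) = −0.75 · ln(0.666667) = −0.75 · (-0.405465) = 0.3041.

0.3041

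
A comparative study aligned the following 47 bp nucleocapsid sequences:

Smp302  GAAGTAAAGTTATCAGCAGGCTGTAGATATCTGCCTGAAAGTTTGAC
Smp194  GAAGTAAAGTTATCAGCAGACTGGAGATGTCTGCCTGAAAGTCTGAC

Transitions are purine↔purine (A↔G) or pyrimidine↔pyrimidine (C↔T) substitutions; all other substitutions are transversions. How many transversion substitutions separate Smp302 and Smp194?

Mismatches occur at site 20 (G/A, transition), site 24 (T/G, transversion), site 29 (A/G, transition), site 43 (T/C, transition).
Of the 4 differences, 3 transitions and 1 transversion, so the answer is 1.

1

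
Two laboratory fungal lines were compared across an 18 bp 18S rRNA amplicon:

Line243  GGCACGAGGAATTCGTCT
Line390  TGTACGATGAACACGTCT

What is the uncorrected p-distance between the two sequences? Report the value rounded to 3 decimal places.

The sequences differ at positions 1 (G/T), 3 (C/T), 8 (G/T), 12 (T/C), 13 (T/A).
There are 5 differences over 18 sites, so p = 5/18 = 0.278.

0.278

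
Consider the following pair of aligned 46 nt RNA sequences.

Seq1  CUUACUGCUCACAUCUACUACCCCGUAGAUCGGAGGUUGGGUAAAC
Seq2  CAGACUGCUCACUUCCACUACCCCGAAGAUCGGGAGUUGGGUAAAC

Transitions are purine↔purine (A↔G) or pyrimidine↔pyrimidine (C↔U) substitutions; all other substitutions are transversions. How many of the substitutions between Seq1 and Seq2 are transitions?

Mismatches occur at site 2 (U/A, transversion), site 3 (U/G, transversion), site 13 (A/U, transversion), site 16 (U/C, transition), site 26 (U/A, transversion), site 34 (A/G, transition), site 35 (G/A, transition).
Of the 7 differences, 3 transitions and 4 transversions, so the answer is 3.

3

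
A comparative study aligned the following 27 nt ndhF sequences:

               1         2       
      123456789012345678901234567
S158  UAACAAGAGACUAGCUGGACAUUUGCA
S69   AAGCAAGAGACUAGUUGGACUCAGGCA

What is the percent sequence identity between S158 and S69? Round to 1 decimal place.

74.1%

The sequences differ at positions 1 (U/A), 3 (A/G), 15 (C/U), 21 (A/U), 22 (U/C), 23 (U/A), 24 (U/G).
20 of the 27 sites match, so the percent identity is 20/27 × 100 = 74.1%.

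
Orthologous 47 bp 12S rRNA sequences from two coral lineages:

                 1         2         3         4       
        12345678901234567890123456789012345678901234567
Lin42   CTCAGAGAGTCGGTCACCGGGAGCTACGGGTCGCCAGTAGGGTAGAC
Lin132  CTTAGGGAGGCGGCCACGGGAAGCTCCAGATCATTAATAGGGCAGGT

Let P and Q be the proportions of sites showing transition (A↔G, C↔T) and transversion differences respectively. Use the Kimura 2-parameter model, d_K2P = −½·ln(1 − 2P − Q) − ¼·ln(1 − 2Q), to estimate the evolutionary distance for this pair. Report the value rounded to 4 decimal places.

0.5140

The sequences differ at positions 3 (C/T, transition), 6 (A/G, transition), 10 (T/G, transversion), 14 (T/C, transition), 18 (C/G, transversion), 21 (G/A, transition), 26 (A/C, transversion), 28 (G/A, transition), 30 (G/A, transition), 33 (G/A, transition), 34 (C/T, transition), 35 (C/T, transition), 37 (G/A, transition), 43 (T/C, transition), 46 (A/G, transition), 47 (C/T, transition).
Of the 16 differences, 13 transitions and 3 transversions over 47 sites: P = 13/47 = 0.276596, Q = 3/47 = 0.063830.
d = −0.5·ln(0.382978) − 0.25·ln(0.872340) = −0.5·(-0.959778) − 0.25·(-0.136576) = 0.5140.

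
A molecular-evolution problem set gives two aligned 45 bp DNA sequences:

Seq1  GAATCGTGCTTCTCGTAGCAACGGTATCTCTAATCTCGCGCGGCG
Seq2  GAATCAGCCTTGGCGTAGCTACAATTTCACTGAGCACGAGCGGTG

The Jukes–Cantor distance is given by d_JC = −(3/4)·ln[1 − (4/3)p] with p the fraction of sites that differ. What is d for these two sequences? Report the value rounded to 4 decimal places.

0.4408

Mismatches occur at site 6 (G↔A), site 7 (T↔G), site 8 (G↔C), site 12 (C↔G), site 13 (T↔G), site 20 (A↔T), site 23 (G↔A), site 24 (G↔A), site 26 (A↔T), site 29 (T↔A), site 32 (A↔G), site 34 (T↔G), site 36 (T↔A), site 39 (C↔A), site 44 (C↔T).
p = 15/45 = 0.333333.
d = −0.75 · ln(1 − (4/3)·0.333333) = −0.75 · ln(0.555556) = −0.75 · (-0.587786) = 0.4408.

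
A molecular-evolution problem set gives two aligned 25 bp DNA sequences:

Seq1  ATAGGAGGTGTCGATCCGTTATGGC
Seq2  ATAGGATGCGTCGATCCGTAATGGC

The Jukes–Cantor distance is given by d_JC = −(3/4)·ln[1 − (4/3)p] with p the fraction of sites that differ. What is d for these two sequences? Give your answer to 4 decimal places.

0.1308

The sequences differ at positions 7 (G/T), 9 (T/C), 20 (T/A).
p = 3/25 = 0.120000.
d = −0.75 · ln(1 − (4/3)·0.120000) = −0.75 · ln(0.840000) = −0.75 · (-0.174353) = 0.1308.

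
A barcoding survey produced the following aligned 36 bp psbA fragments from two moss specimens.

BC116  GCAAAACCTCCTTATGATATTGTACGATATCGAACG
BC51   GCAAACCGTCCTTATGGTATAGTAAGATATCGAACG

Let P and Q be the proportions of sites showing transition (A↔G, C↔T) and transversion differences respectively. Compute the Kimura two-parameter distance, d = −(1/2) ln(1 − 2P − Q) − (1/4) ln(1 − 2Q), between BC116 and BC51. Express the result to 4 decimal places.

Mismatches occur at site 6 (A↔C, transversion), site 8 (C↔G, transversion), site 17 (A↔G, transition), site 21 (T↔A, transversion), site 25 (C↔A, transversion).
Of the 5 differences, 1 transition and 4 transversions over 36 sites: P = 1/36 = 0.027778, Q = 4/36 = 0.111111.
d = −0.5·ln(0.833333) − 0.25·ln(0.777778) = −0.5·(-0.182322) − 0.25·(-0.251314) = 0.1540.

0.1540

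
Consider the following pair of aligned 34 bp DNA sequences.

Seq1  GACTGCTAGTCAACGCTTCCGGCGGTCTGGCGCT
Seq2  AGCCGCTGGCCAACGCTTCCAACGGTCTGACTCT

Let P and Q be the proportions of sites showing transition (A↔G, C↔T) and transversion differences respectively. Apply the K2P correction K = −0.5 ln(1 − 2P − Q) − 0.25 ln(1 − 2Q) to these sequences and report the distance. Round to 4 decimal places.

The sequences differ at positions 1 (G/A, transition), 2 (A/G, transition), 4 (T/C, transition), 8 (A/G, transition), 10 (T/C, transition), 21 (G/A, transition), 22 (G/A, transition), 30 (G/A, transition), 32 (G/T, transversion).
Of the 9 differences, 8 transitions and 1 transversion over 34 sites: P = 8/34 = 0.235294, Q = 1/34 = 0.029412.
d = −0.5·ln(0.500000) − 0.25·ln(0.941176) = −0.5·(-0.693147) − 0.25·(-0.060625) = 0.3617.

0.3617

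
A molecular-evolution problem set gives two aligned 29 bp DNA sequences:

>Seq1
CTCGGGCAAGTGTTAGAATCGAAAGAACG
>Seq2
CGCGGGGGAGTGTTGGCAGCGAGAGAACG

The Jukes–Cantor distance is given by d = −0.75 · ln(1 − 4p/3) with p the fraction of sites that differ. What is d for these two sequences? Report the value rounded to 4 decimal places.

0.2913

The sequences differ at positions 2 (T/G), 7 (C/G), 8 (A/G), 15 (A/G), 17 (A/C), 19 (T/G), 23 (A/G).
p = 7/29 = 0.241379.
d = −0.75 · ln(1 − (4/3)·0.241379) = −0.75 · ln(0.678161) = −0.75 · (-0.388371) = 0.2913.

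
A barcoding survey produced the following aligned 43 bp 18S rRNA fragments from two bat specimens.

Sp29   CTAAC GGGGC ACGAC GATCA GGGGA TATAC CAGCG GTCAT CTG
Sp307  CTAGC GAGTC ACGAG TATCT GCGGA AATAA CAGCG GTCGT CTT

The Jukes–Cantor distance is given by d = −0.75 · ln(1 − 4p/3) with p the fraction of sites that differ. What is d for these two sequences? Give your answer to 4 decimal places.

0.3129

Mismatches occur at site 4 (A↔G), site 7 (G↔A), site 9 (G↔T), site 15 (C↔G), site 16 (G↔T), site 20 (A↔T), site 22 (G↔C), site 26 (T↔A), site 30 (C↔A), site 39 (A↔G), site 43 (G↔T).
p = 11/43 = 0.255814.
d = −0.75 · ln(1 − (4/3)·0.255814) = −0.75 · ln(0.658915) = −0.75 · (-0.417161) = 0.3129.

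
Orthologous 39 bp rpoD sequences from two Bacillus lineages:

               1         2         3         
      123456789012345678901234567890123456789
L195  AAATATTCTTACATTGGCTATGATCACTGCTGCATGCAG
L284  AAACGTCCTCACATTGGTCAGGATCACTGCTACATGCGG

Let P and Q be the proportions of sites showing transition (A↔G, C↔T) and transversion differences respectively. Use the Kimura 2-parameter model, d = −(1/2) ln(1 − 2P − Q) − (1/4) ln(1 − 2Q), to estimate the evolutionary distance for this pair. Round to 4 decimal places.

Mismatches occur at site 4 (T↔C, transition), site 5 (A↔G, transition), site 7 (T↔C, transition), site 10 (T↔C, transition), site 18 (C↔T, transition), site 19 (T↔C, transition), site 21 (T↔G, transversion), site 32 (G↔A, transition), site 38 (A↔G, transition).
Of the 9 differences, 8 transitions and 1 transversion over 39 sites: P = 8/39 = 0.205128, Q = 1/39 = 0.025641.
d = −0.5·ln(0.564103) − 0.25·ln(0.948718) = −0.5·(-0.572518) − 0.25·(-0.052644) = 0.2994.

0.2994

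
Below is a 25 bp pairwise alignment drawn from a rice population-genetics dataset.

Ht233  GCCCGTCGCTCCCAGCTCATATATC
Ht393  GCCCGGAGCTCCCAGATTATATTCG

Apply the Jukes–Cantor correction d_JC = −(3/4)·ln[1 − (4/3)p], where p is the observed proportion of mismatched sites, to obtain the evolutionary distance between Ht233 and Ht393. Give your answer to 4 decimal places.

The sequences differ at positions 6 (T/G), 7 (C/A), 16 (C/A), 18 (C/T), 23 (A/T), 24 (T/C), 25 (C/G).
p = 7/25 = 0.280000.
d = −0.75 · ln(1 − (4/3)·0.280000) = −0.75 · ln(0.626667) = −0.75 · (-0.467340) = 0.3505.

0.3505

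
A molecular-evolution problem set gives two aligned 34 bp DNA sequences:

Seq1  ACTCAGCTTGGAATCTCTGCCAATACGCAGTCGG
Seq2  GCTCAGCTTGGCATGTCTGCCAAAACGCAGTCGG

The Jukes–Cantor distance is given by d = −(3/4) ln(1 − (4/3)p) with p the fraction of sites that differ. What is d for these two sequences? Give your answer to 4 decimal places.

0.1280

The sequences differ at positions 1 (A/G), 12 (A/C), 15 (C/G), 24 (T/A).
p = 4/34 = 0.117647.
d = −0.75 · ln(1 − (4/3)·0.117647) = −0.75 · ln(0.843137) = −0.75 · (-0.170626) = 0.1280.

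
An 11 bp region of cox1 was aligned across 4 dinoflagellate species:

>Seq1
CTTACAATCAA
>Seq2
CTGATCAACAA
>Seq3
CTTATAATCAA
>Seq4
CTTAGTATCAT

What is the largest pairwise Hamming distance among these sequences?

5

Pairwise Hamming distances:
  Seq1 vs Seq2: 4
  Seq1 vs Seq3: 1
  Seq1 vs Seq4: 3
  Seq2 vs Seq3: 3
  Seq2 vs Seq4: 5
  Seq3 vs Seq4: 3
The largest is 5, between Seq2 and Seq4.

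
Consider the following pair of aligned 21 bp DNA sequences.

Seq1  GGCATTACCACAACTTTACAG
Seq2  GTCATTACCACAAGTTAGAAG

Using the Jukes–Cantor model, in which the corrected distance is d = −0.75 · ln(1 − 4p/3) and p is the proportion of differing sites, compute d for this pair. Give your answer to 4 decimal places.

0.2865

Mismatches occur at site 2 (G↔T), site 14 (C↔G), site 17 (T↔A), site 18 (A↔G), site 19 (C↔A).
p = 5/21 = 0.238095.
d = −0.75 · ln(1 − (4/3)·0.238095) = −0.75 · ln(0.682540) = −0.75 · (-0.381934) = 0.2865.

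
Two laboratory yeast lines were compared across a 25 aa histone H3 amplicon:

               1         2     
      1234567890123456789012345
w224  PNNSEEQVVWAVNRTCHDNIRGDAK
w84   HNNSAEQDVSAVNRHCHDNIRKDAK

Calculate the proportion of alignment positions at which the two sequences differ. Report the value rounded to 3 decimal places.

0.240

Mismatches occur at site 1 (P↔H), site 5 (E↔A), site 8 (V↔D), site 10 (W↔S), site 15 (T↔H), site 22 (G↔K).
There are 6 differences over 25 sites, so p = 6/25 = 0.240.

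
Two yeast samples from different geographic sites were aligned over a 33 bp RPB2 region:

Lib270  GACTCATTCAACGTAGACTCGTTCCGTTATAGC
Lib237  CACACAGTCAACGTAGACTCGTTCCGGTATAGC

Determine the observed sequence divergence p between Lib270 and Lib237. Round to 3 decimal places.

The sequences differ at positions 1 (G/C), 4 (T/A), 7 (T/G), 27 (T/G).
There are 4 differences over 33 sites, so p = 4/33 = 0.121.

0.121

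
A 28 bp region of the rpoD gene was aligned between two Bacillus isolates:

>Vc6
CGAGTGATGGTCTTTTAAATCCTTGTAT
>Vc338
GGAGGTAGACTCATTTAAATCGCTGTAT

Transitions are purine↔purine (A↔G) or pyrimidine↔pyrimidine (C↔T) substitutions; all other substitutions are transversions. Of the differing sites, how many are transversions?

The sequences differ at positions 1 (C/G, transversion), 5 (T/G, transversion), 6 (G/T, transversion), 8 (T/G, transversion), 9 (G/A, transition), 10 (G/C, transversion), 13 (T/A, transversion), 22 (C/G, transversion), 23 (T/C, transition).
Of the 9 differences, 2 transitions and 7 transversions, so the answer is 7.

7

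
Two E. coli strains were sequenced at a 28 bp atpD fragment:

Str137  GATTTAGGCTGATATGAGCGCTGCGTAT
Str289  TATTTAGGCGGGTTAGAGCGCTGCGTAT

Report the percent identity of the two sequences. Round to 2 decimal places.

Differing sites — 1:G/T; 10:T/G; 12:A/G; 14:A/T; 15:T/A.
23 of the 28 sites match, so the percent identity is 23/28 × 100 = 82.14%.

82.14%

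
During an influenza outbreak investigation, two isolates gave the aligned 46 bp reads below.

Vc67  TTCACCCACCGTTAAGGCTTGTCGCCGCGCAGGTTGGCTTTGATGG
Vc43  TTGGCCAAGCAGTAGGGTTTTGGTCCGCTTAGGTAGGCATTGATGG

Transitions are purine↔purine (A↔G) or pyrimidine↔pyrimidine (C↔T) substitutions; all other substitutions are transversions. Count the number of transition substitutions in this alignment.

Mismatches occur at site 3 (C↔G, transversion), site 4 (A↔G, transition), site 7 (C↔A, transversion), site 9 (C↔G, transversion), site 11 (G↔A, transition), site 12 (T↔G, transversion), site 15 (A↔G, transition), site 18 (C↔T, transition), site 21 (G↔T, transversion), site 22 (T↔G, transversion), site 23 (C↔G, transversion), site 24 (G↔T, transversion), site 29 (G↔T, transversion), site 30 (C↔T, transition), site 35 (T↔A, transversion), site 39 (T↔A, transversion).
Of the 16 differences, 5 transitions and 11 transversions, so the answer is 5.

5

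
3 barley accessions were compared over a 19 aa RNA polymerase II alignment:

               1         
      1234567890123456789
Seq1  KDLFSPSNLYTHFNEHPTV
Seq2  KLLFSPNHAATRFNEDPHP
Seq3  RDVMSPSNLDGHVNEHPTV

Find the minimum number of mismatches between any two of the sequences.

6

Pairwise Hamming distances:
  Seq1 vs Seq2: 9
  Seq1 vs Seq3: 6
  Seq2 vs Seq3: 14
The smallest is 6, between Seq1 and Seq3.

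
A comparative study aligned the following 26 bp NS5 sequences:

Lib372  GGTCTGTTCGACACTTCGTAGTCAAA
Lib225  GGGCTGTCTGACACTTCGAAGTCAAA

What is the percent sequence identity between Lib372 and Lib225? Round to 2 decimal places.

84.62%

Differing sites — 3:T/G; 8:T/C; 9:C/T; 19:T/A.
22 of the 26 sites match, so the percent identity is 22/26 × 100 = 84.62%.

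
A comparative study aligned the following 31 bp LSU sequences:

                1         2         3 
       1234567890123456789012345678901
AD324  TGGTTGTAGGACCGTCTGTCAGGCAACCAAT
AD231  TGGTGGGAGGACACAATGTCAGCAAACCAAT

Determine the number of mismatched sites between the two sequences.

8

Mismatches occur at site 5 (T/G), site 7 (T/G), site 13 (C/A), site 14 (G/C), site 15 (T/A), site 16 (C/A), site 23 (G/C), site 24 (C/A).
That gives 8 mismatches out of 31 aligned sites, so the Hamming distance is 8.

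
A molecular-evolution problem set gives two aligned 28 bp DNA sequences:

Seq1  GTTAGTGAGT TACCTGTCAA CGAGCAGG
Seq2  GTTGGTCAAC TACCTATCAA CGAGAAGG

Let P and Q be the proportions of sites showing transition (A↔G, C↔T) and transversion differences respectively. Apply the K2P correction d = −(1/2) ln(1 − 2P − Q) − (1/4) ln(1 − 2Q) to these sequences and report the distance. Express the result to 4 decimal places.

The sequences differ at positions 4 (A/G, transition), 7 (G/C, transversion), 9 (G/A, transition), 10 (T/C, transition), 16 (G/A, transition), 25 (C/A, transversion).
Of the 6 differences, 4 transitions and 2 transversions over 28 sites: P = 4/28 = 0.142857, Q = 2/28 = 0.071429.
d = −0.5·ln(0.642857) − 0.25·ln(0.857142) = −0.5·(-0.441833) − 0.25·(-0.154152) = 0.2595.

0.2595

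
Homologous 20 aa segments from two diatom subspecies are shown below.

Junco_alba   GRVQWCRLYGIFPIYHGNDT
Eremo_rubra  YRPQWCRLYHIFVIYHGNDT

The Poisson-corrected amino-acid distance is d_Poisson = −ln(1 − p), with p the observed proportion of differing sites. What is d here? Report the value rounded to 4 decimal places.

0.2231

Differing sites — 1:G/Y; 3:V/P; 10:G/H; 13:P/V.
p = 4/20 = 0.200000.
d = −ln(1 − 0.200000) = −ln(0.800000) = 0.2231.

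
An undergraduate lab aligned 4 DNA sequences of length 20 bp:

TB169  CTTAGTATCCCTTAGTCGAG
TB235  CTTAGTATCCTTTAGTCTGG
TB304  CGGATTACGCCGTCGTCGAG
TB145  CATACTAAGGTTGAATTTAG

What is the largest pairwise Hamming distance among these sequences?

12

Pairwise Hamming distances:
  TB169 vs TB235: 3
  TB169 vs TB304: 7
  TB169 vs TB145: 10
  TB235 vs TB304: 10
  TB235 vs TB145: 9
  TB304 vs TB145: 12
The largest is 12, between TB304 and TB145.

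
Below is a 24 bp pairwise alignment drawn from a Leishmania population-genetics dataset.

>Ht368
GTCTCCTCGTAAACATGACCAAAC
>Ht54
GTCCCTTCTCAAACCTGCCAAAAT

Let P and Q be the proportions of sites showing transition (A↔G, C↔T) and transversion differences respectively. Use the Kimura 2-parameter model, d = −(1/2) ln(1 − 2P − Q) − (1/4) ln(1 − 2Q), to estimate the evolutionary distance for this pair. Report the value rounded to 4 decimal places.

0.4479

Mismatches occur at site 4 (T↔C, transition), site 6 (C↔T, transition), site 9 (G↔T, transversion), site 10 (T↔C, transition), site 15 (A↔C, transversion), site 18 (A↔C, transversion), site 20 (C↔A, transversion), site 24 (C↔T, transition).
Of the 8 differences, 4 transitions and 4 transversions over 24 sites: P = 4/24 = 0.166667, Q = 4/24 = 0.166667.
d = −0.5·ln(0.499999) − 0.25·ln(0.666666) = −0.5·(-0.693149) − 0.25·(-0.405466) = 0.4479.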